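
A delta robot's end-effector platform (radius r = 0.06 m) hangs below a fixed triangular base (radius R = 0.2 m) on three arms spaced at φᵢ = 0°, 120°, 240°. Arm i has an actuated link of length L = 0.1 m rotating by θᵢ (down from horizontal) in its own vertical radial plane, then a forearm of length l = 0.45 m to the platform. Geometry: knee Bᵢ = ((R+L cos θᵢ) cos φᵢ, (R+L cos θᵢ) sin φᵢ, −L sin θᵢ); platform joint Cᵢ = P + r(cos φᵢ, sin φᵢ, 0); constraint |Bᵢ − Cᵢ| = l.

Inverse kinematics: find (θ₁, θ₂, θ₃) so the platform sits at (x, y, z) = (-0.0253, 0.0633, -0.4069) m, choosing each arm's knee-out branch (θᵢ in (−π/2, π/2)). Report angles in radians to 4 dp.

rotate P by −φ1: (-0.0253, 0.0633, -0.4069)
  A cos θ + B sin θ = C:  0.1653·cos θ + -0.4069·sin θ = -0.0220
  √(A²+B²)=0.4392;  θ1 = -1.1849+1.6209 ≈ 0.4360
rotate P by −φ2: (0.0675, -0.0097, -0.4069)
  A=0.0725, B=-0.4069, C=(l²−L²−A²−y'²−z²)/(2L)=0.1079
  γ=atan2(-0.4069,0.0725)=-1.3944;  ψ=arccos(0.2610)=1.3067;  θ2=γ+ψ≈-0.0877
arm 3 (φ=240.0°): x'=-0.0422, y'=-0.0536
  e−x'=0.1822;  (l²−L²−(e−x')²−y'²−z²)/2L = -0.0456
  θ3 = atan2(B,A) + arccos(C/0.4458) = 0.5234

θ₁ = 0.4360, θ₂ = -0.0877, θ₃ = 0.5234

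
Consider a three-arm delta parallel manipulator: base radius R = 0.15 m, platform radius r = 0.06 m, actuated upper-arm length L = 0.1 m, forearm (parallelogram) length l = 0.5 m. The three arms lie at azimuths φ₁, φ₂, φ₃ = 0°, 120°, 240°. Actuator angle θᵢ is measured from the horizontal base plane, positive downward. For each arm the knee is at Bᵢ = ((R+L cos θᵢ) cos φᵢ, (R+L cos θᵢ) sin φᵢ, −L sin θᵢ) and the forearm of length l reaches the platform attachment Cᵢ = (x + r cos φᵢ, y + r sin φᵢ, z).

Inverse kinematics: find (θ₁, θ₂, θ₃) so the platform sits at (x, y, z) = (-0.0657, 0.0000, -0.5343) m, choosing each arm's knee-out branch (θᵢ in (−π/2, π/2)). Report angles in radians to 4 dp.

arm 1 (φ=0.0°): x'=-0.0657, y'=0.0000
  e−x'=0.1557;  (l²−L²−(e−x')²−y'²−z²)/2L = -0.3486
  θ1 = atan2(B,A) + arccos(C/0.5565) = 0.9605
arm 2 (φ=120.0°): x'=0.0328, y'=0.0569
  A cos θ + B sin θ = C:  0.0572·cos θ + -0.5343·sin θ = -0.2599
  √(A²+B²)=0.5373;  θ2 = -1.4642+2.0756 ≈ 0.6114
φ3=240.0° → target in arm frame (0.0329, -0.0569)
  A cos θ + B sin θ = C:  0.0571·cos θ + -0.5343·sin θ = -0.2599
  θ3 = atan2(B,A) + arccos(C/0.5373) = 0.6114

θ₁ = 0.9605, θ₂ = 0.6114, θ₃ = 0.6114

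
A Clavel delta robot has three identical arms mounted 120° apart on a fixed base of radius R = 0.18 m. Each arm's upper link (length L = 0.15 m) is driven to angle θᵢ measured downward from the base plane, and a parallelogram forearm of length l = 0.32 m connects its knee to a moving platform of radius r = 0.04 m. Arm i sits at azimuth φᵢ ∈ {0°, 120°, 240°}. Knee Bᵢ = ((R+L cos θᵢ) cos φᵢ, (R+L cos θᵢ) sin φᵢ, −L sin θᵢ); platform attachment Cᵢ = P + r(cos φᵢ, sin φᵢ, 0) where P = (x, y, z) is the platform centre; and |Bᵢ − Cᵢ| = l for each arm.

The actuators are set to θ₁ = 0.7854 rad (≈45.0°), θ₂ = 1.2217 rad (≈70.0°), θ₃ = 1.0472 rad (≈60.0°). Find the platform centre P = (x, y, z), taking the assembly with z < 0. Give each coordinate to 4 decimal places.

(0.0480, -0.0222, -0.3565)

centre 1 = (0.2461·cos0.0°, 0.2461·sin0.0°, -0.1061) = (0.2461, 0.0000, -0.1061)
arm 2 at φ=120.0°: ρ2 = 0.1913;  centre 2 = (-0.0957, 0.1657, -0.1410)
arm 3 at φ=240.0°: ρ3 = 0.2150;  centre 3 = (-0.1075, -0.1862, -0.1299)
|centre ₂|²−|centre ₁|² = -0.0153;  |centre ₃|²−|centre ₁|² = -0.0087
plane₁₂: -0.6834x+0.3314y+-0.0698z = -0.0153
Cramer: x(z) = 0.0176-0.0855z;  y(z) = -0.0100+0.0343z
quadratic in z: (1.0085)z²+(0.2505)z+(-0.0388)=0, √Δ=0.4684 → z ∈ {-0.3565, 0.1081}; z = -0.3565 (taking z<0)
x = 0.0480, y = -0.0222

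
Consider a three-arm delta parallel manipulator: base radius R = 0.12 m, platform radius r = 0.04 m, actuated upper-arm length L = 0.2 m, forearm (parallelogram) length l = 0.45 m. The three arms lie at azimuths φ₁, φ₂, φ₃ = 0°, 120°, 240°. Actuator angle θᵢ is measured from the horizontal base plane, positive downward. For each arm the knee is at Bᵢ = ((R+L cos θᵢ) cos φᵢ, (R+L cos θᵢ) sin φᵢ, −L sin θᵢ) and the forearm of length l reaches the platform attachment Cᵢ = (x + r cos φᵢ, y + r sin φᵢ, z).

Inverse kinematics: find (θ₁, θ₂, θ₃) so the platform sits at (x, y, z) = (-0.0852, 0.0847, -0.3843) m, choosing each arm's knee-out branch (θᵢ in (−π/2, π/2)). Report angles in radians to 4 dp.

arm 1 (φ=0.0°): x'=-0.0852, y'=0.0847
  A=0.1652, B=-0.3843, C=(l²−L²−A²−y'²−z²)/(2L)=-0.0491
  √(A²+B²)=0.4183;  θ1 = -1.1648+1.6885 ≈ 0.5237
φ2=120.0° → target in arm frame (0.1160, 0.0314)
  A cos θ + B sin θ = C:  -0.0360·cos θ + -0.3843·sin θ = 0.0313
  γ=atan2(-0.3843,-0.0360)=-1.6641;  ψ=arccos(0.0812)=1.4895;  θ2=γ+ψ≈-0.1745
rotate P by −φ3: (-0.0308, -0.1161, -0.3843)
  e−x'=0.1108;  (l²−L²−(e−x')²−y'²−z²)/2L = -0.0273
  γ=atan2(-0.3843,0.1108)=-1.2902;  ψ=arccos(-0.0684)=1.6392;  θ3=γ+ψ≈0.3490

θ₁ = 0.5237, θ₂ = -0.1745, θ₃ = 0.3490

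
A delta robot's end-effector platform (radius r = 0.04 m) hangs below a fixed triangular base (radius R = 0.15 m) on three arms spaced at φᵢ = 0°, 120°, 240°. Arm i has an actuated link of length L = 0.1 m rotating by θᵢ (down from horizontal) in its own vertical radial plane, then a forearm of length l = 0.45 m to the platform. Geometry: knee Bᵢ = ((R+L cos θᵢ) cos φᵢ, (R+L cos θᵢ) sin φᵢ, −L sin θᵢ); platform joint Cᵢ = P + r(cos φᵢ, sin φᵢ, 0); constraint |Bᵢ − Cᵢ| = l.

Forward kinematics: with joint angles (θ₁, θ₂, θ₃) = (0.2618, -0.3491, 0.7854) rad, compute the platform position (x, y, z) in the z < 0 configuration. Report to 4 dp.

arm 1 at φ=0.0°: ρ1 = 0.2066;  O1 = (0.2066, 0.0000, -0.0259)
arm 2 at φ=120.0°: ρ2 = 0.2040;  O2 = (-0.1020, 0.1766, 0.0342)
O3 = (0.1807·cos240.0°, 0.1807·sin240.0°, -0.0707) = (-0.0904, -0.1565, -0.0707)
subtract pairs → two planes through P
plane₁₂: -0.6172x+0.3533y+0.1202z = -0.0006
det = 0.4030;  x = 0.0054+0.0147z,  y = 0.0079+-0.3144z
quadratic in z: (1.0991)z²+(0.0409)z+(-0.1613)=0, √Δ=0.8431 → z ∈ {-0.4022, 0.3650}; z = -0.4022 (taking z<0)
x = -0.0005, y = 0.1343

(-0.0005, 0.1343, -0.4022)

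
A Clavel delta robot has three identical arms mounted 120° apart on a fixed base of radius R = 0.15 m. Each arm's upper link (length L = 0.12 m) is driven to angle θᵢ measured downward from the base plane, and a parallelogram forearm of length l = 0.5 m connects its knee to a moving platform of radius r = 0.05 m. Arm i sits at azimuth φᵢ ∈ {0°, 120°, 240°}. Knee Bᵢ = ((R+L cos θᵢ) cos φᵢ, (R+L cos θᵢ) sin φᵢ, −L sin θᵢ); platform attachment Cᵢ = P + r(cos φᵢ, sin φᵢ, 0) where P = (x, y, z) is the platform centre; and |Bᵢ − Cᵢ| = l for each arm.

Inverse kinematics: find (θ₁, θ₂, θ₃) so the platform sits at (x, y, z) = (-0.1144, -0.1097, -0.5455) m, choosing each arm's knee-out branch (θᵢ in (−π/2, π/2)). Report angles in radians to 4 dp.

rotate P by −φ1: (-0.1144, -0.1097, -0.5455)
  A cos θ + B sin θ = C:  0.2144·cos θ + -0.5455·sin θ = -0.4999
  √(A²+B²)=0.5861;  θ1 = -1.1963+2.5922 ≈ 1.3959
φ2=120.0° → target in arm frame (-0.0378, 0.1539)
  e−x'=0.1378;  (l²−L²−(e−x')²−y'²−z²)/2L = -0.4361
  √(A²+B²)=0.5626;  θ2 = -1.3234+2.4575 ≈ 1.1342
arm 3 (φ=240.0°): x'=0.1522, y'=-0.0442
  A cos θ + B sin θ = C:  -0.0522·cos θ + -0.5455·sin θ = -0.2777
  γ=atan2(-0.5455,-0.0522)=-1.6662;  ψ=arccos(-0.5068)=2.1022;  θ3=γ+ψ≈0.4360

θ₁ = 1.3959, θ₂ = 1.1342, θ₃ = 0.4360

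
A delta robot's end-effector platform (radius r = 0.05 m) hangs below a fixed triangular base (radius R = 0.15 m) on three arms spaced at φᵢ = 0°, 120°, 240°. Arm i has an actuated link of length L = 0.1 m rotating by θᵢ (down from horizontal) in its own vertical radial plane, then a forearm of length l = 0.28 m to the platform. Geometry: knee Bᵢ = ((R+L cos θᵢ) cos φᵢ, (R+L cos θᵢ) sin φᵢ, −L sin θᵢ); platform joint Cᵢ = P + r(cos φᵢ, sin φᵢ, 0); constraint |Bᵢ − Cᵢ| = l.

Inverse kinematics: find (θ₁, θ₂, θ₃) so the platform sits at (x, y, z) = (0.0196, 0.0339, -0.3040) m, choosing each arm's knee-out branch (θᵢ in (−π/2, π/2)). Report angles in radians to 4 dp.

rotate P by −φ1: (0.0196, 0.0339, -0.3040)
  A cos θ + B sin θ = C:  0.0804·cos θ + -0.3040·sin θ = -0.1581
  θ1 = atan2(B,A) + arccos(C/0.3145) = 0.7855
arm 2 (φ=120.0°): x'=0.0196, y'=-0.0339
  e−x'=0.0804;  (l²−L²−(e−x')²−y'²−z²)/2L = -0.1582
  √(A²+B²)=0.3145;  θ2 = -1.3121+2.0979 ≈ 0.7858
φ3=240.0° → target in arm frame (-0.0392, 0.0000)
  e−x'=0.1392;  (l²−L²−(e−x')²−y'²−z²)/2L = -0.2169
  √(A²+B²)=0.3343;  θ3 = -1.1415+2.2768 ≈ 1.1352

θ₁ = 0.7855, θ₂ = 0.7858, θ₃ = 1.1352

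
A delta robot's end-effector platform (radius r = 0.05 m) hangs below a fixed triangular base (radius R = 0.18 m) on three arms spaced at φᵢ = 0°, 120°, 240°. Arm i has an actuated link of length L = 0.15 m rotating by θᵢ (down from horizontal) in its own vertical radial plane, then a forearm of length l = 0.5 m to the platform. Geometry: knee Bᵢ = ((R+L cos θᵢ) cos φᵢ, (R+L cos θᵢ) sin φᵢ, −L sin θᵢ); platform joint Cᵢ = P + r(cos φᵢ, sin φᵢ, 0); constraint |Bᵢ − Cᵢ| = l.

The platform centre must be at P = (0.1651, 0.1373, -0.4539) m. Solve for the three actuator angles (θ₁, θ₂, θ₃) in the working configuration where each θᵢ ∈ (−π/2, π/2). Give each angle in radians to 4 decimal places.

θ₁ = -0.0874, θ₂ = 0.4363, θ₃ = 1.2215

arm 1 (φ=0.0°): x'=0.1651, y'=0.1373
  A=-0.0351, B=-0.4539, C=(l²−L²−A²−y'²−z²)/(2L)=0.0046
  γ=atan2(-0.4539,-0.0351)=-1.6480;  ψ=arccos(0.0102)=1.5606;  θ1=γ+ψ≈-0.0874
φ2=120.0° → target in arm frame (0.0364, -0.2116)
  e−x'=0.0936;  (l²−L²−(e−x')²−y'²−z²)/2L = -0.1069
  γ=atan2(-0.4539,0.0936)=-1.3673;  ψ=arccos(-0.2307)=1.8036;  θ2=γ+ψ≈0.4363
φ3=240.0° → target in arm frame (-0.2015, 0.0743)
  A=0.3315, B=-0.4539, C=(l²−L²−A²−y'²−z²)/(2L)=-0.3130
  γ=atan2(-0.4539,0.3315)=-0.9401;  ψ=arccos(-0.5570)=2.1615;  θ3=γ+ψ≈1.2215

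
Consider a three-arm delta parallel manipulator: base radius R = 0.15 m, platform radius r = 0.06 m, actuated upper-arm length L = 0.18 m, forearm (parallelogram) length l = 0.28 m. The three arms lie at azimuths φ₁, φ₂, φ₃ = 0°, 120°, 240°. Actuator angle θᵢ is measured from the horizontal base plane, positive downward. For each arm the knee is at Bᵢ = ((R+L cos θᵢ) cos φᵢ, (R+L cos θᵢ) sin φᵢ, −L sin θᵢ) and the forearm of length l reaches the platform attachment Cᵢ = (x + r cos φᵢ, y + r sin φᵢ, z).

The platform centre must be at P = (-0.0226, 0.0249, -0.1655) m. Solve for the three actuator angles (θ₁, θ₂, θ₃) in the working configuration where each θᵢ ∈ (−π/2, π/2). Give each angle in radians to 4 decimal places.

rotate P by −φ1: (-0.0226, 0.0249, -0.1655)
  A cos θ + B sin θ = C:  0.1126·cos θ + -0.1655·sin θ = 0.0148
  √(A²+B²)=0.2002;  θ1 = -0.9734+1.4970 ≈ 0.5237
φ2=120.0° → target in arm frame (0.0329, 0.0071)
  A=0.0571, B=-0.1655, C=(l²−L²−A²−y'²−z²)/(2L)=0.0425
  γ=atan2(-0.1655,0.0571)=-1.2384;  ψ=arccos(0.2427)=1.3257;  θ2=γ+ψ≈0.0873
φ3=240.0° → target in arm frame (-0.0103, -0.0320)
  A cos θ + B sin θ = C:  0.1003·cos θ + -0.1655·sin θ = 0.0209
  √(A²+B²)=0.1935;  θ3 = -1.0261+1.4625 ≈ 0.4364

θ₁ = 0.5237, θ₂ = 0.0873, θ₃ = 0.4364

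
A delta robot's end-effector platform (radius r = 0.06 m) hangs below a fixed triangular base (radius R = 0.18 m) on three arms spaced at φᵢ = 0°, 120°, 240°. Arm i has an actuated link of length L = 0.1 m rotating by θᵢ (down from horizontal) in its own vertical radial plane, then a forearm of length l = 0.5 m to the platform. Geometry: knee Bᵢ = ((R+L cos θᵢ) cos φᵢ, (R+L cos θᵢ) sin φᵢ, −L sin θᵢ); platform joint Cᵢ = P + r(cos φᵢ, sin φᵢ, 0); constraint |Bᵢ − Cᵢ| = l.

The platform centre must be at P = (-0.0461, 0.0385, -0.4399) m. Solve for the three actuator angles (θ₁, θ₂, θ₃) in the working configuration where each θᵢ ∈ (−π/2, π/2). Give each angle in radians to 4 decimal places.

φ1=0.0° → target in arm frame (-0.0461, 0.0385)
  e−x'=0.1661;  (l²−L²−(e−x')²−y'²−z²)/2L = 0.0871
  γ=atan2(-0.4399,0.1661)=-1.2098;  ψ=arccos(0.1852)=1.3845;  θ1=γ+ψ≈0.1748
rotate P by −φ2: (0.0564, 0.0207, -0.4399)
  e−x'=0.0636;  (l²−L²−(e−x')²−y'²−z²)/2L = 0.2101
  γ=atan2(-0.4399,0.0636)=-1.4272;  ψ=arccos(0.4726)=1.0785;  θ2=γ+ψ≈-0.3487
rotate P by −φ3: (-0.0103, -0.0592, -0.4399)
  A=0.1303, B=-0.4399, C=(l²−L²−A²−y'²−z²)/(2L)=0.1301
  γ=atan2(-0.4399,0.1303)=-1.2828;  ψ=arccos(0.2835)=1.2834;  θ3=γ+ψ≈0.0005

θ₁ = 0.1748, θ₂ = -0.3487, θ₃ = 0.0005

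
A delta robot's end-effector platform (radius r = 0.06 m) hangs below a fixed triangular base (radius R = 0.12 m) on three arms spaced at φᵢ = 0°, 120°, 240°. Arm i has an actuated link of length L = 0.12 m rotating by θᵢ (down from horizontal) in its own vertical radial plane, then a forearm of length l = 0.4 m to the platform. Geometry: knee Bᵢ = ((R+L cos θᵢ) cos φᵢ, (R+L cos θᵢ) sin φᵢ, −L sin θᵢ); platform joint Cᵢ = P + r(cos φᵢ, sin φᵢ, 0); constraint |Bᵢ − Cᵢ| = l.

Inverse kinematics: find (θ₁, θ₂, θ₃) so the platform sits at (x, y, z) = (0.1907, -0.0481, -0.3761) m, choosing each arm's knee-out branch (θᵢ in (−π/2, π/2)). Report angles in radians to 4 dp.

θ₁ = -0.1742, θ₂ = 1.0477, θ₃ = 0.7859

arm 1 (φ=0.0°): x'=0.1907, y'=-0.0481
  e−x'=-0.1307;  (l²−L²−(e−x')²−y'²−z²)/2L = -0.0635
  θ1 = atan2(B,A) + arccos(C/0.3982) = -0.1742
arm 2 (φ=120.0°): x'=-0.1370, y'=-0.1411
  A=0.1970, B=-0.3761, C=(l²−L²−A²−y'²−z²)/(2L)=-0.2274
  θ2 = atan2(B,A) + arccos(C/0.4246) = 1.0477
φ3=240.0° → target in arm frame (-0.0537, 0.1892)
  A cos θ + B sin θ = C:  0.1137·cos θ + -0.3761·sin θ = -0.1857
  γ=atan2(-0.3761,0.1137)=-1.2772;  ψ=arccos(-0.4727)=2.0631;  θ3=γ+ψ≈0.7859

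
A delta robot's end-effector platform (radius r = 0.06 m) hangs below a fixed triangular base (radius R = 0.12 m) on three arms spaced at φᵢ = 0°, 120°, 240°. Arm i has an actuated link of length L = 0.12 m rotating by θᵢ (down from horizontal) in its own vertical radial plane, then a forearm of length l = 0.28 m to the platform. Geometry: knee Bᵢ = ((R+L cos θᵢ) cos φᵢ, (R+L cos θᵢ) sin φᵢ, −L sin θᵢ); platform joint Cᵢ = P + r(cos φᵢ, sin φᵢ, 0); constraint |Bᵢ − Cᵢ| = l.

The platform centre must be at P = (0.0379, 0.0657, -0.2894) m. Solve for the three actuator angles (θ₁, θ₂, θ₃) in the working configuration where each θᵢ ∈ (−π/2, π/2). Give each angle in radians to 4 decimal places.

θ₁ = 0.4365, θ₂ = 0.4363, θ₃ = 0.9601

arm 1 (φ=0.0°): x'=0.0379, y'=0.0657
  e−x'=0.0221;  (l²−L²−(e−x')²−y'²−z²)/2L = -0.1023
  √(A²+B²)=0.2902;  θ1 = -1.4946+1.9311 ≈ 0.4365
rotate P by −φ2: (0.0379, -0.0657, -0.2894)
  e−x'=0.0221;  (l²−L²−(e−x')²−y'²−z²)/2L = -0.1023
  γ=atan2(-0.2894,0.0221)=-1.4947;  ψ=arccos(-0.3525)=1.9310;  θ2=γ+ψ≈0.4363
φ3=240.0° → target in arm frame (-0.0758, 0.0000)
  A cos θ + B sin θ = C:  0.1358·cos θ + -0.2894·sin θ = -0.1592
  θ3 = atan2(B,A) + arccos(C/0.3197) = 0.9601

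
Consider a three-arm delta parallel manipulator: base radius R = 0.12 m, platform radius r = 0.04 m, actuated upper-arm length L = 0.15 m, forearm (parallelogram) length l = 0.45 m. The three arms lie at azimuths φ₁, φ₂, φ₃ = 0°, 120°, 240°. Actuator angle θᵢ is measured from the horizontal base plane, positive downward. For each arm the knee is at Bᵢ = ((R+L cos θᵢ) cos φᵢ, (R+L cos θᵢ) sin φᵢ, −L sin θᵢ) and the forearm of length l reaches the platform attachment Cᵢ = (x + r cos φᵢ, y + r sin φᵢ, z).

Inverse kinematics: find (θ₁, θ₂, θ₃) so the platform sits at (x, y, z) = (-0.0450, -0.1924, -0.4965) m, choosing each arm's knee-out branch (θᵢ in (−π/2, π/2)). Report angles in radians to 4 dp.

arm 1 (φ=0.0°): x'=-0.0450, y'=-0.1924
  e−x'=0.1250;  (l²−L²−(e−x')²−y'²−z²)/2L = -0.3972
  γ=atan2(-0.4965,0.1250)=-1.3242;  ψ=arccos(-0.7758)=2.4587;  θ1=γ+ψ≈1.1346
φ2=120.0° → target in arm frame (-0.1441, 0.1352)
  e−x'=0.2241;  (l²−L²−(e−x')²−y'²−z²)/2L = -0.4500
  θ2 = atan2(B,A) + arccos(C/0.5447) = 1.3963
arm 3 (φ=240.0°): x'=0.1891, y'=0.0572
  A=-0.1091, B=-0.4965, C=(l²−L²−A²−y'²−z²)/(2L)=-0.2723
  γ=atan2(-0.4965,-0.1091)=-1.7871;  ψ=arccos(-0.5357)=2.1361;  θ3=γ+ψ≈0.3490

θ₁ = 1.1346, θ₂ = 1.3963, θ₃ = 0.3490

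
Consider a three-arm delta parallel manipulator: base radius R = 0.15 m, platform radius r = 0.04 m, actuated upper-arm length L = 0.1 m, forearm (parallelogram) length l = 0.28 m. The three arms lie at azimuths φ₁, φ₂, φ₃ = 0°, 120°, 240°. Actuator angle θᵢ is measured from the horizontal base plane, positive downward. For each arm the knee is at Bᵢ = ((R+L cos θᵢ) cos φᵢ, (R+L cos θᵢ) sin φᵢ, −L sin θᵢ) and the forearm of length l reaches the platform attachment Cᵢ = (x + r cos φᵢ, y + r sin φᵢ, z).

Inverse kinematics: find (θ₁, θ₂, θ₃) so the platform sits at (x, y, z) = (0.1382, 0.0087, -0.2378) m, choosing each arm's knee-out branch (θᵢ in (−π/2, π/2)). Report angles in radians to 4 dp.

θ₁ = -0.3494, θ₂ = 1.2220, θ₃ = 1.3091

φ1=0.0° → target in arm frame (0.1382, 0.0087)
  e−x'=-0.0282;  (l²−L²−(e−x')²−y'²−z²)/2L = 0.0549
  √(A²+B²)=0.2395;  θ1 = -1.6888+1.3395 ≈ -0.3494
rotate P by −φ2: (-0.0616, -0.1240, -0.2378)
  A=0.1716, B=-0.2378, C=(l²−L²−A²−y'²−z²)/(2L)=-0.1648
  θ2 = atan2(B,A) + arccos(C/0.2932) = 1.2220
arm 3 (φ=240.0°): x'=-0.0766, y'=0.1153
  e−x'=0.1866;  (l²−L²−(e−x')²−y'²−z²)/2L = -0.1814
  θ3 = atan2(B,A) + arccos(C/0.3023) = 1.3091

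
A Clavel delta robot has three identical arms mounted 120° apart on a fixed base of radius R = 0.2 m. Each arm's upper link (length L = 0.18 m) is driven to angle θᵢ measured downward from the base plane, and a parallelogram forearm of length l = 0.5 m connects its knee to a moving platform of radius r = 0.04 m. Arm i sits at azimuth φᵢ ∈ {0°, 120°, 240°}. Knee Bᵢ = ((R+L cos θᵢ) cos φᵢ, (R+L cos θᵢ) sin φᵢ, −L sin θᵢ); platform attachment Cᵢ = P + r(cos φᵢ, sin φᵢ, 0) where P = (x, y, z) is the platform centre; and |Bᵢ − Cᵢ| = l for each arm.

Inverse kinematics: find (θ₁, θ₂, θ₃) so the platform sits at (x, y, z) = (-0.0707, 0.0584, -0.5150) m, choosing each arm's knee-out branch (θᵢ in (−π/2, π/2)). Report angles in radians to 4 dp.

θ₁ = 0.9601, θ₂ = 0.4361, θ₃ = 0.7855

rotate P by −φ1: (-0.0707, 0.0584, -0.5150)
  A cos θ + B sin θ = C:  0.2307·cos θ + -0.5150·sin θ = -0.2896
  γ=atan2(-0.5150,0.2307)=-1.1496;  ψ=arccos(-0.5132)=2.1097;  θ1=γ+ψ≈0.9601
arm 2 (φ=120.0°): x'=0.0859, y'=0.0320
  A=0.0741, B=-0.5150, C=(l²−L²−A²−y'²−z²)/(2L)=-0.1504
  θ2 = atan2(B,A) + arccos(C/0.5203) = 0.4361
φ3=240.0° → target in arm frame (-0.0152, -0.0904)
  A cos θ + B sin θ = C:  0.1752·cos θ + -0.5150·sin θ = -0.2403
  γ=atan2(-0.5150,0.1752)=-1.2428;  ψ=arccos(-0.4417)=2.0283;  θ3=γ+ψ≈0.7855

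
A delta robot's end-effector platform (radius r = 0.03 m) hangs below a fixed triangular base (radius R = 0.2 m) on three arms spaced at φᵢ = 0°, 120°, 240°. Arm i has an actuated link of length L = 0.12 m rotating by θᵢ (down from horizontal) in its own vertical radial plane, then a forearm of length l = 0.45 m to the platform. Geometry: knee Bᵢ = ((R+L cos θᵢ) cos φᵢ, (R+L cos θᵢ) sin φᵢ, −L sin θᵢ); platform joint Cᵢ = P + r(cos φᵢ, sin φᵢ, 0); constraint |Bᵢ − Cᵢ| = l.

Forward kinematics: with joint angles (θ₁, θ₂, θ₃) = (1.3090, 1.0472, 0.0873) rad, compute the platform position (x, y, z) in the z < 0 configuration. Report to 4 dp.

(-0.0989, -0.1061, -0.4341)

arm 1 at φ=0.0°: (R−r)+L cos θ1 = 0.2011;  O1 = (0.2011, 0.0000, -0.1159)
O2 = (0.2300·cos120.0°, 0.2300·sin120.0°, -0.1039) = (-0.1150, 0.1992, -0.1039)
φ3=240.0°: virtual centre (-0.1448, -0.2508, -0.0105), radius l
|O₂|²−|O₁|² = 0.0098;  |O₃|²−|O₁|² = 0.0301
plane₁₂: -0.6321x+0.3984y+0.0240z = 0.0098
det = 0.5925;  x = -0.0286+0.1621z,  y = -0.0206+0.1970z
quadratic in z: (1.0651)z²+(0.1493)z+(-0.1359)=0, √Δ=0.7755 → z ∈ {-0.4341, 0.2940}; z = -0.4341 (taking z<0)
x = -0.0989, y = -0.1061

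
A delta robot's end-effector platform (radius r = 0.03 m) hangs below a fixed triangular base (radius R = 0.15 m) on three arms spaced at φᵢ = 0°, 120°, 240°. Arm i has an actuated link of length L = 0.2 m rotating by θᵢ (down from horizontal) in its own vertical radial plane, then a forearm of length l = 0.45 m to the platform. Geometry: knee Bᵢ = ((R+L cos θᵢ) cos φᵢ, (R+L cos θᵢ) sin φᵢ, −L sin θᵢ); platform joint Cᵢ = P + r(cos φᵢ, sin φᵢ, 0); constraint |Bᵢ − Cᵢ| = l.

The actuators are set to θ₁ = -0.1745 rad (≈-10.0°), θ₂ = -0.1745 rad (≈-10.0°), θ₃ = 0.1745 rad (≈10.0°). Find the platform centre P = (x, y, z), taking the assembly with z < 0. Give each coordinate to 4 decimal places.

(0.0221, 0.0383, -0.3031)

O1 = (0.3170·cos0.0°, 0.3170·sin0.0°, 0.0347) = (0.3170, 0.0000, 0.0347)
O2 = (0.3170·cos120.0°, 0.3170·sin120.0°, 0.0347) = (-0.1585, 0.2745, 0.0347)
O3 = (0.3170·cos240.0°, 0.3170·sin240.0°, -0.0347) = (-0.1585, -0.2745, -0.0347)
subtract pairs → two planes through P
[-0.9509 0.5490 0.0000]·P = 0.0000;  [-0.9509 -0.5490 -0.1389]·P = 0.0000
det = 1.0441;  x = 0.0000+-0.0730z,  y = 0.0000+-0.1265z
quadratic in z: (1.0213)z²+(-0.0231)z+(-0.1008)=0, √Δ=0.6422 → z ∈ {-0.3031, 0.3257}; z = -0.3031 (taking z<0)
x = 0.0221, y = 0.0383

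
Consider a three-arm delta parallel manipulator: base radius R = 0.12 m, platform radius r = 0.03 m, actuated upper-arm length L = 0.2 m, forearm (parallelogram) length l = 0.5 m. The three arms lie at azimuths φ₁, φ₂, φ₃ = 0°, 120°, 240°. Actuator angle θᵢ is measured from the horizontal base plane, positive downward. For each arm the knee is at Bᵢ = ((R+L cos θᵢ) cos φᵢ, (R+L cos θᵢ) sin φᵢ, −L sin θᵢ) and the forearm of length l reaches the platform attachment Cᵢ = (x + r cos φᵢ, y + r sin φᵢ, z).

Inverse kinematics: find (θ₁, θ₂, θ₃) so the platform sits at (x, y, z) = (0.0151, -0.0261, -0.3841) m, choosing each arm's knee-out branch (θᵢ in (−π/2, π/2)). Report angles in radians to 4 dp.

rotate P by −φ1: (0.0151, -0.0261, -0.3841)
  A cos θ + B sin θ = C:  0.0749·cos θ + -0.3841·sin θ = 0.1404
  √(A²+B²)=0.3913;  θ1 = -1.3782+1.2037 ≈ -0.1745
arm 2 (φ=120.0°): x'=-0.0302, y'=0.0000
  A cos θ + B sin θ = C:  0.1202·cos θ + -0.3841·sin θ = 0.1201
  θ2 = atan2(B,A) + arccos(C/0.4025) = 0.0002
rotate P by −φ3: (0.0151, 0.0261, -0.3841)
  e−x'=0.0749;  (l²−L²−(e−x')²−y'²−z²)/2L = 0.1404
  √(A²+B²)=0.3913;  θ3 = -1.3781+1.2038 ≈ -0.1743

θ₁ = -0.1745, θ₂ = 0.0002, θ₃ = -0.1743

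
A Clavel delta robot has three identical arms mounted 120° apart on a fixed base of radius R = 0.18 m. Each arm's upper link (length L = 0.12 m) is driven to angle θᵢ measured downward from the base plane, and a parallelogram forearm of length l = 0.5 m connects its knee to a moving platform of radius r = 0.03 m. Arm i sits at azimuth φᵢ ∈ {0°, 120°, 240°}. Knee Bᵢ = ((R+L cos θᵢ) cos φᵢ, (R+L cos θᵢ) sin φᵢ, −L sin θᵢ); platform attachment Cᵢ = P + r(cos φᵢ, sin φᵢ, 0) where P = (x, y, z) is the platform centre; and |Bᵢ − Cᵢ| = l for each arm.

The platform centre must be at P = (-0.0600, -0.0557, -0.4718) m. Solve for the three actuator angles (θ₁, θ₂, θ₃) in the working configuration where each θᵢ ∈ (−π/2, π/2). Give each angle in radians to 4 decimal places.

rotate P by −φ1: (-0.0600, -0.0557, -0.4718)
  A cos θ + B sin θ = C:  0.2100·cos θ + -0.4718·sin θ = -0.1425
  θ1 = atan2(B,A) + arccos(C/0.5164) = 0.6983
φ2=120.0° → target in arm frame (-0.0182, 0.0798)
  e−x'=0.1682;  (l²−L²−(e−x')²−y'²−z²)/2L = -0.0903
  θ2 = atan2(B,A) + arccos(C/0.5009) = 0.5238
φ3=240.0° → target in arm frame (0.0782, -0.0241)
  e−x'=0.0718;  (l²−L²−(e−x')²−y'²−z²)/2L = 0.0303
  √(A²+B²)=0.4772;  θ3 = -1.4198+1.5072 ≈ 0.0874

θ₁ = 0.6983, θ₂ = 0.5238, θ₃ = 0.0874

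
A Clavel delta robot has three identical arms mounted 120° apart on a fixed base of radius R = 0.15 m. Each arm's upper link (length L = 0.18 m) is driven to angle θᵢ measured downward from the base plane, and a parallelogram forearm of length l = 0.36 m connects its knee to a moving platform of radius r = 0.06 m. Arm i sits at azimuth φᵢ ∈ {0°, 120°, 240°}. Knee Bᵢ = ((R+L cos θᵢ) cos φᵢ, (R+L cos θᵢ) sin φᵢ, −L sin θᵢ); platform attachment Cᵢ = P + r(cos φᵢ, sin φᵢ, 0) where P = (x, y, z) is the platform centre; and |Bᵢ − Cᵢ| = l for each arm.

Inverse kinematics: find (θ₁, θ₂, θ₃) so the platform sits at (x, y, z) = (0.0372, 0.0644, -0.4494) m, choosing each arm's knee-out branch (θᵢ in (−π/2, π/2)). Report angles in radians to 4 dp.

θ₁ = 0.8725, θ₂ = 0.8726, θ₃ = 1.2216

arm 1 (φ=0.0°): x'=0.0372, y'=0.0644
  e−x'=0.0528;  (l²−L²−(e−x')²−y'²−z²)/2L = -0.3103
  θ1 = atan2(B,A) + arccos(C/0.4525) = 0.8725
φ2=120.0° → target in arm frame (0.0372, -0.0644)
  e−x'=0.0528;  (l²−L²−(e−x')²−y'²−z²)/2L = -0.3103
  θ2 = atan2(B,A) + arccos(C/0.4525) = 0.8726
rotate P by −φ3: (-0.0744, 0.0000, -0.4494)
  e−x'=0.1644;  (l²−L²−(e−x')²−y'²−z²)/2L = -0.3661
  θ3 = atan2(B,A) + arccos(C/0.4785) = 1.2216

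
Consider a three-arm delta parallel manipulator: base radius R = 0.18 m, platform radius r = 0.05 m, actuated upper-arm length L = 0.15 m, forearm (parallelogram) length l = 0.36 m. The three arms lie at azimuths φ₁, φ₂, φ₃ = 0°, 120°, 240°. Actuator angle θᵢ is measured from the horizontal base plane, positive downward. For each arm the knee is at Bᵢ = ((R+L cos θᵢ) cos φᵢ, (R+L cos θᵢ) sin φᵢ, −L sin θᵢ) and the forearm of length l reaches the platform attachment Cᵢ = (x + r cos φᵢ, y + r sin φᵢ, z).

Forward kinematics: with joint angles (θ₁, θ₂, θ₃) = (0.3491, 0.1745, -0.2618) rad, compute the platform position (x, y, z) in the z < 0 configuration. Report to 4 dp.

(-0.0353, -0.0316, -0.2378)

φ1=0.0°: virtual centre (0.2710, 0.0000, -0.0513), radius l
φ2=120.0°: virtual centre (-0.1389, 0.2405, -0.0260), radius l
arm 3 at φ=240.0°: ρ3 = 0.2749;  O3 = (-0.1374, -0.2381, 0.0388)
subtract pairs → two planes through P
[-0.8196 0.4810 0.0505]·P = 0.0018;  [-0.8168 -0.4761 0.1803]·P = 0.0010
Cramer: x(z) = -0.0017+0.1414z;  y(z) = 0.0008+0.1360z
into |P−O₁|² = l²: 1.0385z² + 0.0257z + -0.0526 = 0;  Δ = 0.2193;  z = -0.2378 or 0.2131 → z<0 root = -0.2378
x = -0.0353, y = -0.0316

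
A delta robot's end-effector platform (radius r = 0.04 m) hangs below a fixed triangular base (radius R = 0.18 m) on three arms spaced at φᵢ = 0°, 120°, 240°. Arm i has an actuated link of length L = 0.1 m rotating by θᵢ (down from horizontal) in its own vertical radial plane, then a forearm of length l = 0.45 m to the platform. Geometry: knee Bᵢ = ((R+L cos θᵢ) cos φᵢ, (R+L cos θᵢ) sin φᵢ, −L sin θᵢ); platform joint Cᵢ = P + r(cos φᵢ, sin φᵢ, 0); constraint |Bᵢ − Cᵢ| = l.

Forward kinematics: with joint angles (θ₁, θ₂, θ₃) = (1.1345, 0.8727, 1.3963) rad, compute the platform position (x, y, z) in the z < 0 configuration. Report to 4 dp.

arm 1 at φ=0.0°: (R−r)+L cos θ1 = 0.1823;  centre 1 = (0.1823, 0.0000, -0.0906)
centre 2 = (0.2043·cos120.0°, 0.2043·sin120.0°, -0.0766) = (-0.1021, 0.1769, -0.0766)
arm 3 at φ=240.0°: (R−r)+L cos θ3 = 0.1574;  centre 3 = (-0.0787, -0.1363, -0.0985)
eliminate P² terms by subtracting sphere 1 from 2 and 3
linear system: -0.5688x+0.3538y = 0.0062−0.0281z; -0.5219x+-0.2726y = -0.0070−-0.0157z
Cramer: x(z) = 0.0023+0.0062z;  y(z) = 0.0211-0.0694z
quadratic in z: (1.0049)z²+(0.1761)z+(-0.1615)=0, √Δ=0.8246 → z ∈ {-0.4979, 0.3227}; z = -0.4979 (taking z<0)
x = -0.0008, y = 0.0557

(-0.0008, 0.0557, -0.4979)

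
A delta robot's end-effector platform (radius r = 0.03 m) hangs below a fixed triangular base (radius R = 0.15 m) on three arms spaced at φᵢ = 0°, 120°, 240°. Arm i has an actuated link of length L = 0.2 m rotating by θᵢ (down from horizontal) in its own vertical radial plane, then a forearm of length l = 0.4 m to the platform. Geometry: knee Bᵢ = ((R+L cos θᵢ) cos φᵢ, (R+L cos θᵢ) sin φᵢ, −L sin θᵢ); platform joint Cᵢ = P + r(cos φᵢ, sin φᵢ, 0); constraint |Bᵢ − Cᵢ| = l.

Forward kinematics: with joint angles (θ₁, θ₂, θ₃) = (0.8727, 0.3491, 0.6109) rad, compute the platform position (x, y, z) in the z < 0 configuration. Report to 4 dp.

φ1=0.0°: virtual centre (0.2486, 0.0000, -0.1532), radius l
arm 2 at φ=120.0°: e+L cos θ2 = 0.3079;  S2 = (-0.1540, 0.2667, -0.0684)
arm 3 at φ=240.0°: e+L cos θ3 = 0.2838;  S3 = (-0.1419, -0.2458, -0.1147)
subtract pairs → two planes through P
linear system: -0.8050x+0.5334y = 0.0143−0.1696z; -0.7809x+-0.4916y = 0.0085−0.0770z
Cramer: x(z) = -0.0142+0.1532z;  y(z) = 0.0053-0.0868z
into |P−S₁|² = l²: 1.0310z² + 0.2250z + -0.0675 = 0;  Δ = 0.3289;  z = -0.3872 or 0.1690 → z<0 root = -0.3872
x = -0.0735, y = 0.0389

(-0.0735, 0.0389, -0.3872)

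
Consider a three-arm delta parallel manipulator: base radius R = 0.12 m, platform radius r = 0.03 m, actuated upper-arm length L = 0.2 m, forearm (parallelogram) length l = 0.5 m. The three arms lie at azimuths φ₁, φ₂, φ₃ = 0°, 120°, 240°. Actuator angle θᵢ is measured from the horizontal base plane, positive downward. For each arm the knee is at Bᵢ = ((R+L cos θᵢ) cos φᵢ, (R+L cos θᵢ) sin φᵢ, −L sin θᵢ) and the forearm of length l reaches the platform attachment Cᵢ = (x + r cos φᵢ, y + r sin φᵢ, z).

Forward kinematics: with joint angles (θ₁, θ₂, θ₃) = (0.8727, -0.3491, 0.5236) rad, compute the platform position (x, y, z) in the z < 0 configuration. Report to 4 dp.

arm 1 at φ=0.0°: e+L cos θ1 = 0.2186;  centre 1 = (0.2186, 0.0000, -0.1532)
centre 2 = (0.2779·cos120.0°, 0.2779·sin120.0°, 0.0684) = (-0.1390, 0.2407, 0.0684)
arm 3 at φ=240.0°: e+L cos θ3 = 0.2632;  centre 3 = (-0.1316, -0.2279, -0.1000)
eliminate P² terms by subtracting sphere 1 from 2 and 3
[-0.7150 0.4814 0.4432]·P = 0.0107;  [-0.7003 -0.4559 0.1064]·P = 0.0080
Cramer: x(z) = -0.0132+0.3820z;  y(z) = 0.0026-0.3534z
sphere 1 gives Az²+Bz+C=0 with A=1.2708, B=0.1275, C=-0.1728;  B²−4AC=0.8947;  roots -0.4223, 0.3220;  negative root z = -0.4223
x = -0.1745, y = 0.1519

(-0.1745, 0.1519, -0.4223)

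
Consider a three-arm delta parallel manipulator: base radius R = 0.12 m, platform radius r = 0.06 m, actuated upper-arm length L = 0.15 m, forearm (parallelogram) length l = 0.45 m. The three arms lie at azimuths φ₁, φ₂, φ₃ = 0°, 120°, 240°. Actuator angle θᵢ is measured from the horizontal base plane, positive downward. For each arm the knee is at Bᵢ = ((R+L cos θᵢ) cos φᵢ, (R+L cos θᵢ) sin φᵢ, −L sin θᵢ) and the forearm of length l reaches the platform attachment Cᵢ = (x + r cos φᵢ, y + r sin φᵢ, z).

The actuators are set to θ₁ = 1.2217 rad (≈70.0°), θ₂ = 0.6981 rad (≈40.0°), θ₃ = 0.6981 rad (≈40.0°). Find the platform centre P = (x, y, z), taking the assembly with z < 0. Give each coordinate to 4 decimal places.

(-0.1352, 0.0000, -0.5175)

arm 1 at φ=0.0°: (R−r)+L cos θ1 = 0.1113;  O1 = (0.1113, 0.0000, -0.1410)
O2 = (0.1749·cos120.0°, 0.1749·sin120.0°, -0.0964) = (-0.0875, 0.1515, -0.0964)
arm 3 at φ=240.0°: (R−r)+L cos θ3 = 0.1749;  O3 = (-0.0875, -0.1515, -0.0964)
eliminate P² terms by subtracting sphere 1 from 2 and 3
[-0.3975 0.3030 0.0891]·P = 0.0076;  [-0.3975 -0.3030 0.0891]·P = 0.0076
Cramer: x(z) = -0.0192+0.2241z;  y(z) = 0.0000-0.0000z
sphere 1 gives Az²+Bz+C=0 with A=1.0502, B=0.2234, C=-0.1656;  B²−4AC=0.7456;  roots -0.5175, 0.3047;  negative root z = -0.5175
x = -0.1352, y = 0.0000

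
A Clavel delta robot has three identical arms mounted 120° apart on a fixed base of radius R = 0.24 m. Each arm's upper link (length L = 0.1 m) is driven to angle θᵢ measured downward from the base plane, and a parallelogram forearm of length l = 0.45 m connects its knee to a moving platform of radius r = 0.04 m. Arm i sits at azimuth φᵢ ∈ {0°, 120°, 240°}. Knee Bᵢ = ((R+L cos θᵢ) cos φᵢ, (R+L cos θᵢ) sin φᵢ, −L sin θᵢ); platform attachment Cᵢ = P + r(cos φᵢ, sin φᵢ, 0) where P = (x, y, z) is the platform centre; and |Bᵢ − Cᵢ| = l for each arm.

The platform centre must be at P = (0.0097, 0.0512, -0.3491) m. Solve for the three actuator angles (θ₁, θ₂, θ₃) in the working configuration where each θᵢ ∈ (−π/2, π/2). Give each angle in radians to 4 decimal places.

φ1=0.0° → target in arm frame (0.0097, 0.0512)
  A cos θ + B sin θ = C:  0.1903·cos θ + -0.3491·sin θ = 0.1590
  θ1 = atan2(B,A) + arccos(C/0.3976) = 0.0878
φ2=120.0° → target in arm frame (0.0395, -0.0340)
  A cos θ + B sin θ = C:  0.1605·cos θ + -0.3491·sin θ = 0.2185
  θ2 = atan2(B,A) + arccos(C/0.3842) = -0.1741
φ3=240.0° → target in arm frame (-0.0492, -0.0172)
  A=0.2492, B=-0.3491, C=(l²−L²−A²−y'²−z²)/(2L)=0.0412
  γ=atan2(-0.3491,0.2492)=-0.9509;  ψ=arccos(0.0960)=1.4746;  θ3=γ+ψ≈0.5238

θ₁ = 0.0878, θ₂ = -0.1741, θ₃ = 0.5238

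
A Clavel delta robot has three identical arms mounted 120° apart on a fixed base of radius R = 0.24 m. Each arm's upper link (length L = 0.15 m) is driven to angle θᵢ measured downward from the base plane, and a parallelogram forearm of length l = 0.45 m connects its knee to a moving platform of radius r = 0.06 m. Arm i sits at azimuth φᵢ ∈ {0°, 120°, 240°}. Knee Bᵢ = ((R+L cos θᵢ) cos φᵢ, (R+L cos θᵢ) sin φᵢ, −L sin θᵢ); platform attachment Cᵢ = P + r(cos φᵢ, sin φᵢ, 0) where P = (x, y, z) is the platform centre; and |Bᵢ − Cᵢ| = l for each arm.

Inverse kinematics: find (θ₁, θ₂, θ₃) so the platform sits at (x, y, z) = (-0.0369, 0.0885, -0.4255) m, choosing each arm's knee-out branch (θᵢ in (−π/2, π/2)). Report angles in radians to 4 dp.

θ₁ = 0.8724, θ₂ = 0.2616, θ₃ = 0.9600

φ1=0.0° → target in arm frame (-0.0369, 0.0885)
  e−x'=0.2169;  (l²−L²−(e−x')²−y'²−z²)/2L = -0.1864
  θ1 = atan2(B,A) + arccos(C/0.4776) = 0.8724
arm 2 (φ=120.0°): x'=0.0951, y'=-0.0123
  A=0.0849, B=-0.4255, C=(l²−L²−A²−y'²−z²)/(2L)=-0.0280
  γ=atan2(-0.4255,0.0849)=-1.3738;  ψ=arccos(-0.0646)=1.6355;  θ2=γ+ψ≈0.2616
φ3=240.0° → target in arm frame (-0.0582, -0.0762)
  A cos θ + B sin θ = C:  0.2382·cos θ + -0.4255·sin θ = -0.2120
  θ3 = atan2(B,A) + arccos(C/0.4876) = 0.9600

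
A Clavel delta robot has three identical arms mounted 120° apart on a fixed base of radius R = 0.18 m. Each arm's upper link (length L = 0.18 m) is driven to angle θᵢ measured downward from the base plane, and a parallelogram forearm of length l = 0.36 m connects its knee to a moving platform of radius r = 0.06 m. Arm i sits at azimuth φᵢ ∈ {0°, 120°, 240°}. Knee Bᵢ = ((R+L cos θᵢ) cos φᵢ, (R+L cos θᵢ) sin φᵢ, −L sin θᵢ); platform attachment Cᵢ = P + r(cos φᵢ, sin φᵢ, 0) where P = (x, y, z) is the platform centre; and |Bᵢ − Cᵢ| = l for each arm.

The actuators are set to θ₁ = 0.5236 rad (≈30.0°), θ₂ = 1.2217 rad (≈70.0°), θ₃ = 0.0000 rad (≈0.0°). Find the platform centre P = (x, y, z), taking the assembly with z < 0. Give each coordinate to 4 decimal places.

(0.0270, -0.1582, -0.2965)

centre 1 = (0.2759·cos0.0°, 0.2759·sin0.0°, -0.0900) = (0.2759, 0.0000, -0.0900)
arm 2 at φ=120.0°: ρ2 = 0.1816;  centre 2 = (-0.0908, 0.1572, -0.1691)
centre 3 = (0.3000·cos240.0°, 0.3000·sin240.0°, 0.0000) = (-0.1500, -0.2598, 0.0000)
|centre ₂|²−|centre ₁|² = -0.0226;  |centre ₃|²−|centre ₁|² = 0.0058
[-0.7333 0.3145 -0.1583]·P = -0.0226;  [-0.8518 -0.5196 0.1800]·P = 0.0058
det = 0.6489;  x = 0.0153+-0.0395z,  y = -0.0363+0.4112z
sphere 1 gives Az²+Bz+C=0 with A=1.1706, B=0.1708, C=-0.0523;  B²−4AC=0.2740;  roots -0.2965, 0.1506;  negative root z = -0.2965
x = 0.0270, y = -0.1582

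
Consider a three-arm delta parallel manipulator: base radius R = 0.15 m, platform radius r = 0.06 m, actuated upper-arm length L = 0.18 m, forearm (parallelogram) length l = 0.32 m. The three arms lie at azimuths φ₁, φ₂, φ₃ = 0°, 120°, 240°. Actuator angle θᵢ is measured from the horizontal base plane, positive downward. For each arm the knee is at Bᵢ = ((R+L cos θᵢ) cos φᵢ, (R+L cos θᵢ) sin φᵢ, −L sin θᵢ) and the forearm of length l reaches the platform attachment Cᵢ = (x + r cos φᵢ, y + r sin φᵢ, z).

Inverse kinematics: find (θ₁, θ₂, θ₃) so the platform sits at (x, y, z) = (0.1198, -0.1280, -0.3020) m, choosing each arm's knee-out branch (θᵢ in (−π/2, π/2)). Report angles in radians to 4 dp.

φ1=0.0° → target in arm frame (0.1198, -0.1280)
  e−x'=-0.0298;  (l²−L²−(e−x')²−y'²−z²)/2L = -0.1069
  √(A²+B²)=0.3035;  θ1 = -1.6692+1.9307 ≈ 0.2616
φ2=120.0° → target in arm frame (-0.1708, -0.0397)
  A cos θ + B sin θ = C:  0.2608·cos θ + -0.3020·sin θ = -0.2522
  θ2 = atan2(B,A) + arccos(C/0.3990) = 1.3963
arm 3 (φ=240.0°): x'=0.0510, y'=0.1677
  A cos θ + B sin θ = C:  0.0390·cos θ + -0.3020·sin θ = -0.1413
  θ3 = atan2(B,A) + arccos(C/0.3045) = 0.6111

θ₁ = 0.2616, θ₂ = 1.3963, θ₃ = 0.6111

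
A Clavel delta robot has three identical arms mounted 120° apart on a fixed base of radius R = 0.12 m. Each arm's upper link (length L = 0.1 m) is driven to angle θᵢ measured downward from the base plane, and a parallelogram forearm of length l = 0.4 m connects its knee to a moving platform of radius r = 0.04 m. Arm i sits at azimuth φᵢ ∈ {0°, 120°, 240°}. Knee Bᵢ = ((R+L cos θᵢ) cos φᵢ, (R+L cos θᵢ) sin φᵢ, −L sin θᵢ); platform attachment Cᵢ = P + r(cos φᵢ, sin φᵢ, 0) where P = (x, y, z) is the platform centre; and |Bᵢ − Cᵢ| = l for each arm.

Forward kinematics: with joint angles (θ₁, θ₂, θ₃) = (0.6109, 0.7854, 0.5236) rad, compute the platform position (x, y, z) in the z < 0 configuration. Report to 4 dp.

(0.0074, -0.0368, -0.4245)

O1 = (0.1619·cos0.0°, 0.1619·sin0.0°, -0.0574) = (0.1619, 0.0000, -0.0574)
φ2=120.0°: virtual centre (-0.0754, 0.1305, -0.0707), radius l
O3 = (0.1666·cos240.0°, 0.1666·sin240.0°, -0.0500) = (-0.0833, -0.1443, -0.0500)
|O₂|²−|O₁|² = -0.0018;  |O₃|²−|O₁|² = 0.0008
linear system: -0.4745x+0.2610y = -0.0018−-0.0267z; -0.4904x+-0.2886y = 0.0008−0.0147z
det = 0.2650;  x = 0.0012+-0.0146z,  y = -0.0047+0.0758z
into |P−O₁|² = l²: 1.0060z² + 0.1187z + -0.1309 = 0;  Δ = 0.5407;  z = -0.4245 or 0.3065 → z<0 root = -0.4245
x = 0.0074, y = -0.0368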